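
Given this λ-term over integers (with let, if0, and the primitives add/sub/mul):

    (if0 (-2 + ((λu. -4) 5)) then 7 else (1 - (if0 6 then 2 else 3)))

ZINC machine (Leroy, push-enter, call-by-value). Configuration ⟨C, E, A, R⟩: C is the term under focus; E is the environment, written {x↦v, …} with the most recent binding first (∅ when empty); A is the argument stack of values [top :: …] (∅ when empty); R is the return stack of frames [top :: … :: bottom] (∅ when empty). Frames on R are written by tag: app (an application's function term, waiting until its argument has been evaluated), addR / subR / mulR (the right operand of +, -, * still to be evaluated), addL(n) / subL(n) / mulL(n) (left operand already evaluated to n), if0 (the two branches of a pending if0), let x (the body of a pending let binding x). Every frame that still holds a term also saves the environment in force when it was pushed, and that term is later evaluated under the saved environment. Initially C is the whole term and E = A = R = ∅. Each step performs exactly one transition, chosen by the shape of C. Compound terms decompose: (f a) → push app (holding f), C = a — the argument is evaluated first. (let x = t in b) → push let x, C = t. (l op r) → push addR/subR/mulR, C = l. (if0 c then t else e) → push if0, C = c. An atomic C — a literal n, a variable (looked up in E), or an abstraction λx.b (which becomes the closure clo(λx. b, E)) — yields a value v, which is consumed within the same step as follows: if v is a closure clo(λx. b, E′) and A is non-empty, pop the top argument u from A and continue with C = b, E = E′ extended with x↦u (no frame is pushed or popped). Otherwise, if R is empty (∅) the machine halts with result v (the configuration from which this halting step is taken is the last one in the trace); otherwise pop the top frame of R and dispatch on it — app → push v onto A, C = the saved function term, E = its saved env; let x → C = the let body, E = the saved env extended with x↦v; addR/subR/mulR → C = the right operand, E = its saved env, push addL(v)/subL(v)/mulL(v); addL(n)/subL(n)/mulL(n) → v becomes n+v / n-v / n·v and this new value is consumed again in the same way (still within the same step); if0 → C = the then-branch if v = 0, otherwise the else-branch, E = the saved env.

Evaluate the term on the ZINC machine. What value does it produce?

Answer: -2

Machine steps:
0. ⟨C=(if0 (-2 + ((λu. -4) 5)) then 7 else (1 - (if0 6 then 2 else 3))); E=∅; A=∅; R=∅⟩
1. ⟨C=(-2 + ((λu. -4) 5)); E=∅; A=∅; R=[if0]⟩
2. ⟨C=-2; E=∅; A=∅; R=[addR :: if0]⟩
3. ⟨C=((λu. -4) 5); E=∅; A=∅; R=[addL(-2) :: if0]⟩
4. ⟨C=5; E=∅; A=∅; R=[app :: addL(-2) :: if0]⟩
5. ⟨C=(λu. -4); E=∅; A=[5]; R=[addL(-2) :: if0]⟩
6. ⟨C=-4; E={u↦5}; A=∅; R=[addL(-2) :: if0]⟩
7. ⟨C=(1 - (if0 6 then 2 else 3)); E=∅; A=∅; R=∅⟩
8. ⟨C=1; E=∅; A=∅; R=[subR]⟩
9. ⟨C=(if0 6 then 2 else 3); E=∅; A=∅; R=[subL(1)]⟩
10. ⟨C=6; E=∅; A=∅; R=[if0 :: subL(1)]⟩
11. ⟨C=3; E=∅; A=∅; R=[subL(1)]⟩
→ final value -2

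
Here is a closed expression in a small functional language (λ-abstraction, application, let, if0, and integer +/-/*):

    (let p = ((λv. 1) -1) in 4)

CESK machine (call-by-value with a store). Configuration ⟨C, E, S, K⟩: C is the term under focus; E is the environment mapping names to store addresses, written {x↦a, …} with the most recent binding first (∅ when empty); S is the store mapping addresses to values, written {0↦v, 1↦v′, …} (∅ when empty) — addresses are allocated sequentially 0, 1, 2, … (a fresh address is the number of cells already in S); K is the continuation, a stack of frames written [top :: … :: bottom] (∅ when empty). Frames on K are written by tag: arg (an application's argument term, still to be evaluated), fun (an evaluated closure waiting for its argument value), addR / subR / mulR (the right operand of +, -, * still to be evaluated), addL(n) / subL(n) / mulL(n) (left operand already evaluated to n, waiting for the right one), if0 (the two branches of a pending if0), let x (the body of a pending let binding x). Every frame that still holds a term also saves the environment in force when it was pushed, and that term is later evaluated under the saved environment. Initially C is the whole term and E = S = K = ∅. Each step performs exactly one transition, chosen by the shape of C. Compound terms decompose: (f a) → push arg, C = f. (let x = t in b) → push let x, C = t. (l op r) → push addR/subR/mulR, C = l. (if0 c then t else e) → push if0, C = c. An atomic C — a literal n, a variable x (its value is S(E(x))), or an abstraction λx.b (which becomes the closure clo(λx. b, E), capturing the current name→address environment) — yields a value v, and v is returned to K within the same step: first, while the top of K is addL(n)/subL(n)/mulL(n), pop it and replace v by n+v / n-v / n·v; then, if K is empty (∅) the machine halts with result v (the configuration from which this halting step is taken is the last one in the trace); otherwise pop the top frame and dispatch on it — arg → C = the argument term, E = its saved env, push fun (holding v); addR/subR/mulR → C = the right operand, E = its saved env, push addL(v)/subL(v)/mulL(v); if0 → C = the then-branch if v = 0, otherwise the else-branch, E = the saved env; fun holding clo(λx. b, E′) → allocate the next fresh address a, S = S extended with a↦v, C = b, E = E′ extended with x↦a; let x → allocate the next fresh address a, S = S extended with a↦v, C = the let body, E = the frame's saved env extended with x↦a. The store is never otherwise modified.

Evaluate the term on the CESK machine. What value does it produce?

t=0: ⟨C=(let p = ((λv. 1) -1) in 4); E=∅; S=∅; K=∅⟩
t=1: ⟨C=((λv. 1) -1); E=∅; S=∅; K=[let p]⟩
t=2: ⟨C=(λv. 1); E=∅; S=∅; K=[arg :: let p]⟩
t=3: ⟨C=-1; E=∅; S=∅; K=[fun :: let p]⟩
t=4: ⟨C=1; E={v↦0}; S={0↦-1}; K=[let p]⟩
t=5: ⟨C=4; E={p↦1}; S={0↦-1, 1↦1}; K=∅⟩
→ final value 4

Answer: 4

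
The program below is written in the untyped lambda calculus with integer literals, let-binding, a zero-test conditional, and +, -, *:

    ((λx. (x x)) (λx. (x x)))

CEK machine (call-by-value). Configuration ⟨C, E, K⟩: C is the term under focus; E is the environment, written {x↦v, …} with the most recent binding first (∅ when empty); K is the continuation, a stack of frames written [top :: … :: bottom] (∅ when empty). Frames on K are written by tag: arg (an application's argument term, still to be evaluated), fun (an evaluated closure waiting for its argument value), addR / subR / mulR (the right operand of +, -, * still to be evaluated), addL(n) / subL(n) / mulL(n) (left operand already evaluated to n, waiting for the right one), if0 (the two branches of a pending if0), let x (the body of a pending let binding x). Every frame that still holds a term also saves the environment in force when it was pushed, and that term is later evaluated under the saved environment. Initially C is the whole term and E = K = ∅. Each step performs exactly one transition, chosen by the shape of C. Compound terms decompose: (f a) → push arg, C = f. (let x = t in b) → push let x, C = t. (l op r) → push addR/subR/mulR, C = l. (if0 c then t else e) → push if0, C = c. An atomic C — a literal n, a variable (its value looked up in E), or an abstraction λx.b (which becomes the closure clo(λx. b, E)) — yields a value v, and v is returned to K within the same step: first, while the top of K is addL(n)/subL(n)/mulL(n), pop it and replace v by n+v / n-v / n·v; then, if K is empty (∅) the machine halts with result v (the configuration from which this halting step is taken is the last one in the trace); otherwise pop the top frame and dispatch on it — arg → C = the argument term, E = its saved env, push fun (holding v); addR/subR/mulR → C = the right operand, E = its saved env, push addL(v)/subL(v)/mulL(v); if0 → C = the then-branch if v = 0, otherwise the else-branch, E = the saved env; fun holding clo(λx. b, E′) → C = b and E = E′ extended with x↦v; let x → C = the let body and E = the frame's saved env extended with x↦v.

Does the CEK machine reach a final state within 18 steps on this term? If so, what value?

[0] ⟨C=((λx. (x x)) (λx. (x x))); E=∅; K=∅⟩
[1] ⟨C=(λx. (x x)); E=∅; K=[arg]⟩
[2] ⟨C=(λx. (x x)); E=∅; K=[fun]⟩
[3] ⟨C=(x x); E={x↦clo(λx. (x x), ∅)}; K=∅⟩
[4] ⟨C=x; E={x↦clo(λx. (x x), ∅)}; K=[arg]⟩
[5] ⟨C=x; E={x↦clo(λx. (x x), ∅)}; K=[fun]⟩
… configuration repeats with period 3 (steps 3–5 recur indefinitely) …

Answer: DIVERGES (no final state within 18 steps)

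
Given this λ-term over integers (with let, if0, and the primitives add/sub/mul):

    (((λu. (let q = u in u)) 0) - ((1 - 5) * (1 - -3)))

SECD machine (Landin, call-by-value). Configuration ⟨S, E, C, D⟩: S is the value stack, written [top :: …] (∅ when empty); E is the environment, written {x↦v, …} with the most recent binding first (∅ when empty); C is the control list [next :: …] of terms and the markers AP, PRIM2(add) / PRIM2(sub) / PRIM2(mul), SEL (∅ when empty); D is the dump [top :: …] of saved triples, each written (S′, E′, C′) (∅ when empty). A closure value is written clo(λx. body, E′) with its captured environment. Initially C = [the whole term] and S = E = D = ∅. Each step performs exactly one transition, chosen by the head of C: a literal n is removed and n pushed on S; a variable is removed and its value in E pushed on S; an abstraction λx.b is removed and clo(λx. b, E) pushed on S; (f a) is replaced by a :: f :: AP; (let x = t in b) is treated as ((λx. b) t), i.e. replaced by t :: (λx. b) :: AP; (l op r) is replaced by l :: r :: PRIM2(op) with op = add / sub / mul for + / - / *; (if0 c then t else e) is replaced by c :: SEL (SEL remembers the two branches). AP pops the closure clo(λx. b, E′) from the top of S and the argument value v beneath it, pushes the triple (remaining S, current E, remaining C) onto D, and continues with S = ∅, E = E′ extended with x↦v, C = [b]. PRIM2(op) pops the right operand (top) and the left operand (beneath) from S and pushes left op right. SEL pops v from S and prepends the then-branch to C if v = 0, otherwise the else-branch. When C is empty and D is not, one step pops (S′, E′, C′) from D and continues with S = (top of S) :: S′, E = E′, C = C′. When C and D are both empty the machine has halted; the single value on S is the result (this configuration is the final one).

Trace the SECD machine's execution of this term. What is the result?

Answer: 16

Machine steps:
[0] <S=∅, E=∅, C=[(((λu. (let q = u in u)) 0) - ((1 - 5) * (1 - -3)))], D=∅>
[1] <S=∅, E=∅, C=[((λu. (let q = u in u)) 0) :: ((1 - 5) * (1 - -3)) :: PRIM2(sub)], D=∅>
[2] <S=∅, E=∅, C=[0 :: (λu. (let q = u in u)) :: AP :: ((1 - 5) * (1 - -3)) :: PRIM2(sub)], D=∅>
[3] <S=[0], E=∅, C=[(λu. (let q = u in u)) :: AP :: ((1 - 5) * (1 - -3)) :: PRIM2(sub)], D=∅>
[4] <S=[clo(λu. (let q = u in u), ∅) :: 0], E=∅, C=[AP :: ((1 - 5) * (1 - -3)) :: PRIM2(sub)], D=∅>
[5] <S=∅, E={u↦0}, C=[(let q = u in u)], D=[(∅, ∅, [((1 - 5) * (1 - -3)) :: PRIM2(sub)])]>
[6] <S=∅, E={u↦0}, C=[u :: (λq. u) :: AP], D=[(∅, ∅, [((1 - 5) * (1 - -3)) :: PRIM2(sub)])]>
[7] <S=[0], E={u↦0}, C=[(λq. u) :: AP], D=[(∅, ∅, [((1 - 5) * (1 - -3)) :: PRIM2(sub)])]>
[8] <S=[clo(λq. u, {u↦0}) :: 0], E={u↦0}, C=[AP], D=[(∅, ∅, [((1 - 5) * (1 - -3)) :: PRIM2(sub)])]>
[9] <S=∅, E={q↦0, u↦0}, C=[u], D=[(∅, {u↦0}, ∅) :: (∅, ∅, [((1 - 5) * (1 - -3)) :: PRIM2(sub)])]>
[10] <S=[0], E={q↦0, u↦0}, C=∅, D=[(∅, {u↦0}, ∅) :: (∅, ∅, [((1 - 5) * (1 - -3)) :: PRIM2(sub)])]>
[11] <S=[0], E={u↦0}, C=∅, D=[(∅, ∅, [((1 - 5) * (1 - -3)) :: PRIM2(sub)])]>
[12] <S=[0], E=∅, C=[((1 - 5) * (1 - -3)) :: PRIM2(sub)], D=∅>
[13] <S=[0], E=∅, C=[(1 - 5) :: (1 - -3) :: PRIM2(mul) :: PRIM2(sub)], D=∅>
[14] <S=[0], E=∅, C=[1 :: 5 :: PRIM2(sub) :: (1 - -3) :: PRIM2(mul) :: PRIM2(sub)], D=∅>
[15] <S=[1 :: 0], E=∅, C=[5 :: PRIM2(sub) :: (1 - -3) :: PRIM2(mul) :: PRIM2(sub)], D=∅>
[16] <S=[5 :: 1 :: 0], E=∅, C=[PRIM2(sub) :: (1 - -3) :: PRIM2(mul) :: PRIM2(sub)], D=∅>
[17] <S=[-4 :: 0], E=∅, C=[(1 - -3) :: PRIM2(mul) :: PRIM2(sub)], D=∅>
[18] <S=[-4 :: 0], E=∅, C=[1 :: -3 :: PRIM2(sub) :: PRIM2(mul) :: PRIM2(sub)], D=∅>
[19] <S=[1 :: -4 :: 0], E=∅, C=[-3 :: PRIM2(sub) :: PRIM2(mul) :: PRIM2(sub)], D=∅>
[20] <S=[-3 :: 1 :: -4 :: 0], E=∅, C=[PRIM2(sub) :: PRIM2(mul) :: PRIM2(sub)], D=∅>
[21] <S=[4 :: -4 :: 0], E=∅, C=[PRIM2(mul) :: PRIM2(sub)], D=∅>
[22] <S=[-16 :: 0], E=∅, C=[PRIM2(sub)], D=∅>
[23] <S=[16], E=∅, C=∅, D=∅>
→ final value 16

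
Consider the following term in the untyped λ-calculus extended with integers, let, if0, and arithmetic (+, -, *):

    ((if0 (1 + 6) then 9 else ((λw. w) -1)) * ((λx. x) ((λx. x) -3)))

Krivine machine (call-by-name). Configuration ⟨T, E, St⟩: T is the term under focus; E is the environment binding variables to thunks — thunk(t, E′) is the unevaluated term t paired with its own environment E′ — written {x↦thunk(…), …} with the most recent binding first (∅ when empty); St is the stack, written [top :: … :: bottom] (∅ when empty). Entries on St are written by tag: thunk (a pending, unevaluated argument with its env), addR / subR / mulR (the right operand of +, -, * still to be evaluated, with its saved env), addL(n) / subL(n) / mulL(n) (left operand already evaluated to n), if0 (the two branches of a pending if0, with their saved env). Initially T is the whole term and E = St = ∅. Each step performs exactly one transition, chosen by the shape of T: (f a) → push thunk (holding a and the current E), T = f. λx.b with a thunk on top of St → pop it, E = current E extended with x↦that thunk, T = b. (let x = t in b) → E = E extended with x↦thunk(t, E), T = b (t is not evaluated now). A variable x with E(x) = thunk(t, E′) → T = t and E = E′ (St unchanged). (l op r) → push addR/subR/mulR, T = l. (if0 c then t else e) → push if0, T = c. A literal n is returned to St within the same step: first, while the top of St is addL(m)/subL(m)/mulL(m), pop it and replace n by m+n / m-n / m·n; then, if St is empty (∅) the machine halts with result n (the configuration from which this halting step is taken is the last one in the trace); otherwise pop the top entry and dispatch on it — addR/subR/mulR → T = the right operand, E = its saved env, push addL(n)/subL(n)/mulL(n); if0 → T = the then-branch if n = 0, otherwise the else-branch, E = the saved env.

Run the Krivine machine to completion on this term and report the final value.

0. ⟨T=((if0 (1 + 6) then 9 else ((λw. w) -1)) * ((λx. x) ((λx. x) -3))); E=∅; St=∅⟩
1. ⟨T=(if0 (1 + 6) then 9 else ((λw. w) -1)); E=∅; St=[mulR]⟩
2. ⟨T=(1 + 6); E=∅; St=[if0 :: mulR]⟩
3. ⟨T=1; E=∅; St=[addR :: if0 :: mulR]⟩
4. ⟨T=6; E=∅; St=[addL(1) :: if0 :: mulR]⟩
5. ⟨T=((λw. w) -1); E=∅; St=[mulR]⟩
6. ⟨T=(λw. w); E=∅; St=[thunk :: mulR]⟩
7. ⟨T=w; E={w↦thunk(-1, ∅)}; St=[mulR]⟩
8. ⟨T=-1; E=∅; St=[mulR]⟩
9. ⟨T=((λx. x) ((λx. x) -3)); E=∅; St=[mulL(-1)]⟩
10. ⟨T=(λx. x); E=∅; St=[thunk :: mulL(-1)]⟩
11. ⟨T=x; E={x↦thunk(((λx. x) -3), ∅)}; St=[mulL(-1)]⟩
12. ⟨T=((λx. x) -3); E=∅; St=[mulL(-1)]⟩
13. ⟨T=(λx. x); E=∅; St=[thunk :: mulL(-1)]⟩
14. ⟨T=x; E={x↦thunk(-3, ∅)}; St=[mulL(-1)]⟩
15. ⟨T=-3; E=∅; St=[mulL(-1)]⟩
→ final value 3

Answer: 3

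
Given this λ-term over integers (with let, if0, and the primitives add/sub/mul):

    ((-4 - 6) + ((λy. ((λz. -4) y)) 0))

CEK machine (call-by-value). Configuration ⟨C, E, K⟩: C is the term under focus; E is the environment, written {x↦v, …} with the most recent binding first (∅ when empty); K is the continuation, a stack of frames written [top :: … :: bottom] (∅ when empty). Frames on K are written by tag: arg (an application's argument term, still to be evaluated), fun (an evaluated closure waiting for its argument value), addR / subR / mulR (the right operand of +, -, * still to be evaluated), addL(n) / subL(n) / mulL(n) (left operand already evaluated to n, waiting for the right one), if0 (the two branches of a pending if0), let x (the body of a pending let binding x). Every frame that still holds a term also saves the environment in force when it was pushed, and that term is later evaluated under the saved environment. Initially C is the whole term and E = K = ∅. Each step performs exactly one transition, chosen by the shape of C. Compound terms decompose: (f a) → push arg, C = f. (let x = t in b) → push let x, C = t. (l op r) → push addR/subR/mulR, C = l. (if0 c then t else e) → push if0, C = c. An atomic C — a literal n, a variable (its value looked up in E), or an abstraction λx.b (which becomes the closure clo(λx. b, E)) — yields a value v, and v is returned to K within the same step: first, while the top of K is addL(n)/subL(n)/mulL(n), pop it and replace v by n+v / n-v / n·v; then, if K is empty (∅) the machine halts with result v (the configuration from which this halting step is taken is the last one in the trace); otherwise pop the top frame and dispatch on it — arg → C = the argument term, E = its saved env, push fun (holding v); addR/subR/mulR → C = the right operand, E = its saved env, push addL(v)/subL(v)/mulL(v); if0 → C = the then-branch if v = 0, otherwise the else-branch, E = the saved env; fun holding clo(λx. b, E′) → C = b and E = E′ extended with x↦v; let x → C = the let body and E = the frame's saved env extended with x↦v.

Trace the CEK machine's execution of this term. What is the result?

Answer: -14

Derivation:
t=0: [C=((-4 - 6) + ((λy. ((λz. -4) y)) 0)) | E=∅ | K=∅]
t=1: [C=(-4 - 6) | E=∅ | K=[addR]]
t=2: [C=-4 | E=∅ | K=[subR :: addR]]
t=3: [C=6 | E=∅ | K=[subL(-4) :: addR]]
t=4: [C=((λy. ((λz. -4) y)) 0) | E=∅ | K=[addL(-10)]]
t=5: [C=(λy. ((λz. -4) y)) | E=∅ | K=[arg :: addL(-10)]]
t=6: [C=0 | E=∅ | K=[fun :: addL(-10)]]
t=7: [C=((λz. -4) y) | E={y↦0} | K=[addL(-10)]]
t=8: [C=(λz. -4) | E={y↦0} | K=[arg :: addL(-10)]]
t=9: [C=y | E={y↦0} | K=[fun :: addL(-10)]]
t=10: [C=-4 | E={z↦0, y↦0} | K=[addL(-10)]]
→ final value -14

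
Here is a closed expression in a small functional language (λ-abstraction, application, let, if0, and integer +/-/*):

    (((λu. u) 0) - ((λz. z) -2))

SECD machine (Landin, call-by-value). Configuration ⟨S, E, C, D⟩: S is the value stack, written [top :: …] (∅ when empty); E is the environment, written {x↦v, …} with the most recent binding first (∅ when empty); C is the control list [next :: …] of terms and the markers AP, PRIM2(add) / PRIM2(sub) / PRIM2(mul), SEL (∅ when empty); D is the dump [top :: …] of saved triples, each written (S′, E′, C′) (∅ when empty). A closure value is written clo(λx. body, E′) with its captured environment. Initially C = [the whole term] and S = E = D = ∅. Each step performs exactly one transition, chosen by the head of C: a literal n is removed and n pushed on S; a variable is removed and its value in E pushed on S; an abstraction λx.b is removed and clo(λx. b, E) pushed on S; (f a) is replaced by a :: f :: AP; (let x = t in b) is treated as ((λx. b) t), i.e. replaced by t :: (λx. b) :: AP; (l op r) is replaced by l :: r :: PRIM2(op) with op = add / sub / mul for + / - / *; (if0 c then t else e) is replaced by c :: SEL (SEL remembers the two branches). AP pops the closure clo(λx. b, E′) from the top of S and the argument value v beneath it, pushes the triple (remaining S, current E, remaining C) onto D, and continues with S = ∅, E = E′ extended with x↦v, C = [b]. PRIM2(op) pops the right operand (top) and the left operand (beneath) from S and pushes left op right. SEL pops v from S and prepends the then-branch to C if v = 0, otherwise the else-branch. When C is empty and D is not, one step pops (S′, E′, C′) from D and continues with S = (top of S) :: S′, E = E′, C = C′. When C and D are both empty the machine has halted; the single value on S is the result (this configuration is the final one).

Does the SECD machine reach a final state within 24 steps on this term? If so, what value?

0. <S=∅, E=∅, C=[(((λu. u) 0) - ((λz. z) -2))], D=∅>
1. <S=∅, E=∅, C=[((λu. u) 0) :: ((λz. z) -2) :: PRIM2(sub)], D=∅>
2. <S=∅, E=∅, C=[0 :: (λu. u) :: AP :: ((λz. z) -2) :: PRIM2(sub)], D=∅>
3. <S=[0], E=∅, C=[(λu. u) :: AP :: ((λz. z) -2) :: PRIM2(sub)], D=∅>
4. <S=[clo(λu. u, ∅) :: 0], E=∅, C=[AP :: ((λz. z) -2) :: PRIM2(sub)], D=∅>
5. <S=∅, E={u↦0}, C=[u], D=[(∅, ∅, [((λz. z) -2) :: PRIM2(sub)])]>
6. <S=[0], E={u↦0}, C=∅, D=[(∅, ∅, [((λz. z) -2) :: PRIM2(sub)])]>
7. <S=[0], E=∅, C=[((λz. z) -2) :: PRIM2(sub)], D=∅>
8. <S=[0], E=∅, C=[-2 :: (λz. z) :: AP :: PRIM2(sub)], D=∅>
9. <S=[-2 :: 0], E=∅, C=[(λz. z) :: AP :: PRIM2(sub)], D=∅>
10. <S=[clo(λz. z, ∅) :: -2 :: 0], E=∅, C=[AP :: PRIM2(sub)], D=∅>
11. <S=∅, E={z↦-2}, C=[z], D=[([0], ∅, [PRIM2(sub)])]>
12. <S=[-2], E={z↦-2}, C=∅, D=[([0], ∅, [PRIM2(sub)])]>
13. <S=[-2 :: 0], E=∅, C=[PRIM2(sub)], D=∅>
14. <S=[2], E=∅, C=∅, D=∅>
→ final value 2

Answer: 2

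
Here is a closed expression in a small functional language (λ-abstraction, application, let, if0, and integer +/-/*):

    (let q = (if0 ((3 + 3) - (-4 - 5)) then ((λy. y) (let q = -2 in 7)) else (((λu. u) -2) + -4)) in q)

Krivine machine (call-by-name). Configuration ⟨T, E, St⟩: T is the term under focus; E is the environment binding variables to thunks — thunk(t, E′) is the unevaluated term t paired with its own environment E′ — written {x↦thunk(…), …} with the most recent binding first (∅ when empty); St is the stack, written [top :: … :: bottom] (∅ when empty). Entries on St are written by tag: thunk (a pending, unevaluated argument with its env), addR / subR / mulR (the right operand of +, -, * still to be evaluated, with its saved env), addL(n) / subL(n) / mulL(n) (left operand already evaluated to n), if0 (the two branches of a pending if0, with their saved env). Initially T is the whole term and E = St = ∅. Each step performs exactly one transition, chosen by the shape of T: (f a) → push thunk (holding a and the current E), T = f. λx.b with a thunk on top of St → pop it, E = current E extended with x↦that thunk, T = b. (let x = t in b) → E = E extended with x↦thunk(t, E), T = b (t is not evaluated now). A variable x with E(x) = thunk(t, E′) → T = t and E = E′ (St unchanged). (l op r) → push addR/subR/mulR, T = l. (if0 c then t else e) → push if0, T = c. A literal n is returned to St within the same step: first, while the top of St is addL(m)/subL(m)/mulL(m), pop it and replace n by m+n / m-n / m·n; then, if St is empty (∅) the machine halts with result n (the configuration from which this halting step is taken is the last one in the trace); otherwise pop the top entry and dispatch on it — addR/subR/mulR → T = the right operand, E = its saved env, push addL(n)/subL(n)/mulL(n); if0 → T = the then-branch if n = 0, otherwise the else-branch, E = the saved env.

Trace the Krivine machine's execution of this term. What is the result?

Answer: -6

Machine steps:
[0] ⟨T=(let q = (if0 ((3 + 3) - (-4 - 5)) then ((λy. y) (let q = -2 in 7)) else (((λu. u) -2) + -4)) in q); E=∅; St=∅⟩
[1] ⟨T=q; E={q↦thunk((if0 ((3 + 3) - (-4 - 5)) then ((λy. y) (let q = -2 in 7)) else (((λu. u) -2) + -4)), ∅)}; St=∅⟩
[2] ⟨T=(if0 ((3 + 3) - (-4 - 5)) then ((λy. y) (let q = -2 in 7)) else (((λu. u) -2) + -4)); E=∅; St=∅⟩
[3] ⟨T=((3 + 3) - (-4 - 5)); E=∅; St=[if0]⟩
[4] ⟨T=(3 + 3); E=∅; St=[subR :: if0]⟩
[5] ⟨T=3; E=∅; St=[addR :: subR :: if0]⟩
[6] ⟨T=3; E=∅; St=[addL(3) :: subR :: if0]⟩
[7] ⟨T=(-4 - 5); E=∅; St=[subL(6) :: if0]⟩
[8] ⟨T=-4; E=∅; St=[subR :: subL(6) :: if0]⟩
[9] ⟨T=5; E=∅; St=[subL(-4) :: subL(6) :: if0]⟩
[10] ⟨T=(((λu. u) -2) + -4); E=∅; St=∅⟩
[11] ⟨T=((λu. u) -2); E=∅; St=[addR]⟩
[12] ⟨T=(λu. u); E=∅; St=[thunk :: addR]⟩
[13] ⟨T=u; E={u↦thunk(-2, ∅)}; St=[addR]⟩
[14] ⟨T=-2; E=∅; St=[addR]⟩
[15] ⟨T=-4; E=∅; St=[addL(-2)]⟩
→ final value -6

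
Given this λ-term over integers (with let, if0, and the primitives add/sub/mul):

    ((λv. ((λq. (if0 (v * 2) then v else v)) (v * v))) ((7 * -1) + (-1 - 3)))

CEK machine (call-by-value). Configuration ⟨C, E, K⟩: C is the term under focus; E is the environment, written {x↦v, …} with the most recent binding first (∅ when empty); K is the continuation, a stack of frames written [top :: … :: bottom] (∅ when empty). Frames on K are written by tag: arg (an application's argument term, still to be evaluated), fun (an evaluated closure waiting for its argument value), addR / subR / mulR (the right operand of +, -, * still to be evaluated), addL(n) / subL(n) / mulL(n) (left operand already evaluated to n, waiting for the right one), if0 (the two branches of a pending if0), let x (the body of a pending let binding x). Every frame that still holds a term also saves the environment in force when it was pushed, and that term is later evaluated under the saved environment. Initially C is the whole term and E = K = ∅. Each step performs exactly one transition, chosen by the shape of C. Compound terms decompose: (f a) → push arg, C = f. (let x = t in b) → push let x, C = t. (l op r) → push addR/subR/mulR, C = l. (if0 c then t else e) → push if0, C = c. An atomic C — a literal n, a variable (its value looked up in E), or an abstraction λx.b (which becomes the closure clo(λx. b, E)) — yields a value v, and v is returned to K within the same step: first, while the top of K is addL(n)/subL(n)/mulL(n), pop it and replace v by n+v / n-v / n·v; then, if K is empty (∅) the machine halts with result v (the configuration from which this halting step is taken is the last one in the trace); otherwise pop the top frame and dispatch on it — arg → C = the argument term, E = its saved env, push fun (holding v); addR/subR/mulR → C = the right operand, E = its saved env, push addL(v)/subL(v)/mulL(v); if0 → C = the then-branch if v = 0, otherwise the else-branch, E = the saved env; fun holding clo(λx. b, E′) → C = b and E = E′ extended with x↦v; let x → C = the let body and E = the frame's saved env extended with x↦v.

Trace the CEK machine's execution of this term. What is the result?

Answer: -11

Derivation:
t=0: <C=((λv. ((λq. (if0 (v * 2) then v else v)) (v * v))) ((7 * -1) + (-1 - 3))), E=∅, K=∅>
t=1: <C=(λv. ((λq. (if0 (v * 2) then v else v)) (v * v))), E=∅, K=[arg]>
t=2: <C=((7 * -1) + (-1 - 3)), E=∅, K=[fun]>
t=3: <C=(7 * -1), E=∅, K=[addR :: fun]>
t=4: <C=7, E=∅, K=[mulR :: addR :: fun]>
t=5: <C=-1, E=∅, K=[mulL(7) :: addR :: fun]>
t=6: <C=(-1 - 3), E=∅, K=[addL(-7) :: fun]>
t=7: <C=-1, E=∅, K=[subR :: addL(-7) :: fun]>
t=8: <C=3, E=∅, K=[subL(-1) :: addL(-7) :: fun]>
t=9: <C=((λq. (if0 (v * 2) then v else v)) (v * v)), E={v↦-11}, K=∅>
t=10: <C=(λq. (if0 (v * 2) then v else v)), E={v↦-11}, K=[arg]>
t=11: <C=(v * v), E={v↦-11}, K=[fun]>
t=12: <C=v, E={v↦-11}, K=[mulR :: fun]>
t=13: <C=v, E={v↦-11}, K=[mulL(-11) :: fun]>
t=14: <C=(if0 (v * 2) then v else v), E={q↦121, v↦-11}, K=∅>
t=15: <C=(v * 2), E={q↦121, v↦-11}, K=[if0]>
t=16: <C=v, E={q↦121, v↦-11}, K=[mulR :: if0]>
t=17: <C=2, E={q↦121, v↦-11}, K=[mulL(-11) :: if0]>
t=18: <C=v, E={q↦121, v↦-11}, K=∅>
→ final value -11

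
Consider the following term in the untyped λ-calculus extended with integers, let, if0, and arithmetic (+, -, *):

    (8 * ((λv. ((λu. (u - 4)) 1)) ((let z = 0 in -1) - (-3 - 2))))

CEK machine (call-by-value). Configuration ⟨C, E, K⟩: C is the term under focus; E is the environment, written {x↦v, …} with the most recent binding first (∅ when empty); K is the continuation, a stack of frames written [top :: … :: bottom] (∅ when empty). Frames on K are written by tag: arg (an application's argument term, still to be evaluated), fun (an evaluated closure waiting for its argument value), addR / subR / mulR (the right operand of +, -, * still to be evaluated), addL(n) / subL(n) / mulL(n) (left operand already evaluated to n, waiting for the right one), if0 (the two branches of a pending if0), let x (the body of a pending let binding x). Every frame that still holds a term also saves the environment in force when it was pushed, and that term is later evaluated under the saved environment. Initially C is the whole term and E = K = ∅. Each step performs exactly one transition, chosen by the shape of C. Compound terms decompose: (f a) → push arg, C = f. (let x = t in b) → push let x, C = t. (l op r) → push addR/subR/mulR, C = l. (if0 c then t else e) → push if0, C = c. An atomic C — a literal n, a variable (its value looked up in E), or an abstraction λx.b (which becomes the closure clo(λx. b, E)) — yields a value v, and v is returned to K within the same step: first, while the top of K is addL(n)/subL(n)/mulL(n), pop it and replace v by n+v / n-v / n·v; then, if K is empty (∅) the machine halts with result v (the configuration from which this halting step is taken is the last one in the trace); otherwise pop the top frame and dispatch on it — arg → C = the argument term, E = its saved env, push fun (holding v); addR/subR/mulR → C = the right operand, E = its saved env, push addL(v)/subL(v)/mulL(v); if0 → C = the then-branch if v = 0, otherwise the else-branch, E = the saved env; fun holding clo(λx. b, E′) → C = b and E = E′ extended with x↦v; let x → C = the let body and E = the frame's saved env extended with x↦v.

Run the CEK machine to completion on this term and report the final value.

Answer: -24

Execution trace:
[0] ⟨C=(8 * ((λv. ((λu. (u - 4)) 1)) ((let z = 0 in -1) - (-3 - 2)))); E=∅; K=∅⟩
[1] ⟨C=8; E=∅; K=[mulR]⟩
[2] ⟨C=((λv. ((λu. (u - 4)) 1)) ((let z = 0 in -1) - (-3 - 2))); E=∅; K=[mulL(8)]⟩
[3] ⟨C=(λv. ((λu. (u - 4)) 1)); E=∅; K=[arg :: mulL(8)]⟩
[4] ⟨C=((let z = 0 in -1) - (-3 - 2)); E=∅; K=[fun :: mulL(8)]⟩
[5] ⟨C=(let z = 0 in -1); E=∅; K=[subR :: fun :: mulL(8)]⟩
[6] ⟨C=0; E=∅; K=[let z :: subR :: fun :: mulL(8)]⟩
[7] ⟨C=-1; E={z↦0}; K=[subR :: fun :: mulL(8)]⟩
[8] ⟨C=(-3 - 2); E=∅; K=[subL(-1) :: fun :: mulL(8)]⟩
[9] ⟨C=-3; E=∅; K=[subR :: subL(-1) :: fun :: mulL(8)]⟩
[10] ⟨C=2; E=∅; K=[subL(-3) :: subL(-1) :: fun :: mulL(8)]⟩
[11] ⟨C=((λu. (u - 4)) 1); E={v↦4}; K=[mulL(8)]⟩
[12] ⟨C=(λu. (u - 4)); E={v↦4}; K=[arg :: mulL(8)]⟩
[13] ⟨C=1; E={v↦4}; K=[fun :: mulL(8)]⟩
[14] ⟨C=(u - 4); E={u↦1, v↦4}; K=[mulL(8)]⟩
[15] ⟨C=u; E={u↦1, v↦4}; K=[subR :: mulL(8)]⟩
[16] ⟨C=4; E={u↦1, v↦4}; K=[subL(1) :: mulL(8)]⟩
→ final value -24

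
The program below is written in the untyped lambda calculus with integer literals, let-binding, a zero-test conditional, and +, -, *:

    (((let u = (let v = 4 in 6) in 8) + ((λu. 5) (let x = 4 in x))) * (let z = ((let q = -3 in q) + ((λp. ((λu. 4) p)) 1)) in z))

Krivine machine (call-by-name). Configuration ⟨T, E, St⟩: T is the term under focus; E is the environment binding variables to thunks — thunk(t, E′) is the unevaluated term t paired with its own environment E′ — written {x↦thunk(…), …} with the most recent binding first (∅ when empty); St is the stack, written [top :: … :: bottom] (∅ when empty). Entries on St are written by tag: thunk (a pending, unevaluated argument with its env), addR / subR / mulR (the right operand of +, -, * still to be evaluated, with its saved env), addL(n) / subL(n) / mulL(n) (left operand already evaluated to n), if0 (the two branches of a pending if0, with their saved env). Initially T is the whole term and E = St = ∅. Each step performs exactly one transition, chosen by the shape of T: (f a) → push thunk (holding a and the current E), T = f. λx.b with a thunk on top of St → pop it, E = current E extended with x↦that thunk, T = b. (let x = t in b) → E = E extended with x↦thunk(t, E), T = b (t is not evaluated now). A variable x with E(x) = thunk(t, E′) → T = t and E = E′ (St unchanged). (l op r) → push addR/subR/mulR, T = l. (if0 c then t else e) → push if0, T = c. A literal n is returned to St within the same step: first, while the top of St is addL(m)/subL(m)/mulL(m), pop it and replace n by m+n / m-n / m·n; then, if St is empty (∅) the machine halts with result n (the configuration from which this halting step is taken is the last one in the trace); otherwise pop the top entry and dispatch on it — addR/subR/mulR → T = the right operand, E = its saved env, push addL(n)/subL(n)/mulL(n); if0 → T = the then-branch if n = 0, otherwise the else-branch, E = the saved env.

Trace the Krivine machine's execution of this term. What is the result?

t=0: <T=(((let u = (let v = 4 in 6) in 8) + ((λu. 5) (let x = 4 in x))) * (let z = ((let q = -3 in q) + ((λp. ((λu. 4) p)) 1)) in z)), E=∅, St=∅>
t=1: <T=((let u = (let v = 4 in 6) in 8) + ((λu. 5) (let x = 4 in x))), E=∅, St=[mulR]>
t=2: <T=(let u = (let v = 4 in 6) in 8), E=∅, St=[addR :: mulR]>
t=3: <T=8, E={u↦thunk((let v = 4 in 6), ∅)}, St=[addR :: mulR]>
t=4: <T=((λu. 5) (let x = 4 in x)), E=∅, St=[addL(8) :: mulR]>
t=5: <T=(λu. 5), E=∅, St=[thunk :: addL(8) :: mulR]>
t=6: <T=5, E={u↦thunk((let x = 4 in x), ∅)}, St=[addL(8) :: mulR]>
t=7: <T=(let z = ((let q = -3 in q) + ((λp. ((λu. 4) p)) 1)) in z), E=∅, St=[mulL(13)]>
t=8: <T=z, E={z↦thunk(((let q = -3 in q) + ((λp. ((λu. 4) p)) 1)), ∅)}, St=[mulL(13)]>
t=9: <T=((let q = -3 in q) + ((λp. ((λu. 4) p)) 1)), E=∅, St=[mulL(13)]>
t=10: <T=(let q = -3 in q), E=∅, St=[addR :: mulL(13)]>
t=11: <T=q, E={q↦thunk(-3, ∅)}, St=[addR :: mulL(13)]>
t=12: <T=-3, E=∅, St=[addR :: mulL(13)]>
t=13: <T=((λp. ((λu. 4) p)) 1), E=∅, St=[addL(-3) :: mulL(13)]>
t=14: <T=(λp. ((λu. 4) p)), E=∅, St=[thunk :: addL(-3) :: mulL(13)]>
t=15: <T=((λu. 4) p), E={p↦thunk(1, ∅)}, St=[addL(-3) :: mulL(13)]>
t=16: <T=(λu. 4), E={p↦thunk(1, ∅)}, St=[thunk :: addL(-3) :: mulL(13)]>
t=17: <T=4, E={u↦thunk(p, {p↦thunk(1, ∅)}), p↦thunk(1, ∅)}, St=[addL(-3) :: mulL(13)]>
→ final value 13

Answer: 13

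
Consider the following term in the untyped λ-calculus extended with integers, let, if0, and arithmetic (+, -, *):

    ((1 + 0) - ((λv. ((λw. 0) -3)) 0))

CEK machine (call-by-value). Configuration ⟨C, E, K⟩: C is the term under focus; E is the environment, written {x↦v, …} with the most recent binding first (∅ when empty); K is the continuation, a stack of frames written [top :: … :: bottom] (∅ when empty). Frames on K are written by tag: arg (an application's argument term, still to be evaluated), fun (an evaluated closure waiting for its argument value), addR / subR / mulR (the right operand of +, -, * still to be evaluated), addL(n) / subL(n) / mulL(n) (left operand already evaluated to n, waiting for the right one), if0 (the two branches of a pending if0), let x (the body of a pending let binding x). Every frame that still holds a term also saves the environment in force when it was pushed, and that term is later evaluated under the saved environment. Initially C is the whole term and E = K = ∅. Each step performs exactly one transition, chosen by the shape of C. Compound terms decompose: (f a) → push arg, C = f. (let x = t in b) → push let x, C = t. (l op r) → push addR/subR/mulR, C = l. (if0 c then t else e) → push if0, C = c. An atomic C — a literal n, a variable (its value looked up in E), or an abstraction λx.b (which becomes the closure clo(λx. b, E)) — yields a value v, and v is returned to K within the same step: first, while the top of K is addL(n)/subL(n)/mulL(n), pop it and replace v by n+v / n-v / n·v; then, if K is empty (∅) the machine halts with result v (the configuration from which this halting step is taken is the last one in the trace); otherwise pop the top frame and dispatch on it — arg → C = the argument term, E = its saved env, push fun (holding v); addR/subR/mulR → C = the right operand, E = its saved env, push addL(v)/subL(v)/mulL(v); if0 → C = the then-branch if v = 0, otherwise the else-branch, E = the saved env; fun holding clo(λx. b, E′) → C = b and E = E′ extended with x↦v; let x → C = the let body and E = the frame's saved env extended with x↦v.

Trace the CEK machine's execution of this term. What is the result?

Answer: 1

Machine steps:
t=0: [C=((1 + 0) - ((λv. ((λw. 0) -3)) 0)) | E=∅ | K=∅]
t=1: [C=(1 + 0) | E=∅ | K=[subR]]
t=2: [C=1 | E=∅ | K=[addR :: subR]]
t=3: [C=0 | E=∅ | K=[addL(1) :: subR]]
t=4: [C=((λv. ((λw. 0) -3)) 0) | E=∅ | K=[subL(1)]]
t=5: [C=(λv. ((λw. 0) -3)) | E=∅ | K=[arg :: subL(1)]]
t=6: [C=0 | E=∅ | K=[fun :: subL(1)]]
t=7: [C=((λw. 0) -3) | E={v↦0} | K=[subL(1)]]
t=8: [C=(λw. 0) | E={v↦0} | K=[arg :: subL(1)]]
t=9: [C=-3 | E={v↦0} | K=[fun :: subL(1)]]
t=10: [C=0 | E={w↦-3, v↦0} | K=[subL(1)]]
→ final value 1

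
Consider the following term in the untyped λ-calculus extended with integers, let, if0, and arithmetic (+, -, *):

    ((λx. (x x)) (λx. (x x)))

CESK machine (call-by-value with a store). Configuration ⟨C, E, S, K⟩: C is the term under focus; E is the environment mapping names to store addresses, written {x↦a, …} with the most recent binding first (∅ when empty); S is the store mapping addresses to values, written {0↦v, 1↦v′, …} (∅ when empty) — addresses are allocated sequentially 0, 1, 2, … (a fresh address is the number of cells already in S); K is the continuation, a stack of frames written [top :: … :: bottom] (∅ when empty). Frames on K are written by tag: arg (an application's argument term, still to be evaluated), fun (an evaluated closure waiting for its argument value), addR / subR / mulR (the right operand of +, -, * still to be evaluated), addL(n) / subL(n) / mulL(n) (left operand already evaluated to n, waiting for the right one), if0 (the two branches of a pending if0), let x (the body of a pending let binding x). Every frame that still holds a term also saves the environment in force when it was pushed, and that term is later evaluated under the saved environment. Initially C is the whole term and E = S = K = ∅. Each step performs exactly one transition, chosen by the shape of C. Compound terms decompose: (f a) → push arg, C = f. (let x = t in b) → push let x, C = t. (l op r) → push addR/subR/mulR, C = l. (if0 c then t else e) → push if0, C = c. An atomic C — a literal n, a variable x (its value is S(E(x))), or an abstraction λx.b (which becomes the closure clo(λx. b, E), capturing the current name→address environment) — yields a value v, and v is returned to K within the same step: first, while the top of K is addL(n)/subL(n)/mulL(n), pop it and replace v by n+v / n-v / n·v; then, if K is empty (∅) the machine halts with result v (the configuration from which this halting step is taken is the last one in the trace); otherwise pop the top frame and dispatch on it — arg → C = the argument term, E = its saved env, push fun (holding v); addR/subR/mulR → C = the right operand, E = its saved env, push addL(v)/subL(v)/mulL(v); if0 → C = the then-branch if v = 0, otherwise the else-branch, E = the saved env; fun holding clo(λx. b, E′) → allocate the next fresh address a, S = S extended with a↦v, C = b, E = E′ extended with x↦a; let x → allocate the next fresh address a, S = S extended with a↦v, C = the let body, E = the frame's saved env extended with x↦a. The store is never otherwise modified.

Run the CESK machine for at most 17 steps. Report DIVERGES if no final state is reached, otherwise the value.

Answer: DIVERGES (no final state within 17 steps)

Execution trace:
[0] ⟨C=((λx. (x x)) (λx. (x x))); E=∅; S=∅; K=∅⟩
[1] ⟨C=(λx. (x x)); E=∅; S=∅; K=[arg]⟩
[2] ⟨C=(λx. (x x)); E=∅; S=∅; K=[fun]⟩
[3] ⟨C=(x x); E={x↦0}; S={0↦clo(λx. (x x), ∅)}; K=∅⟩
[4] ⟨C=x; E={x↦0}; S={0↦clo(λx. (x x), ∅)}; K=[arg]⟩
[5] ⟨C=x; E={x↦0}; S={0↦clo(λx. (x x), ∅)}; K=[fun]⟩
[6] ⟨C=(x x); E={x↦1}; S={0↦clo(λx. (x x), ∅), 1↦clo(λx. (x x), ∅)}; K=∅⟩
[7] ⟨C=x; E={x↦1}; S={0↦clo(λx. (x x), ∅), 1↦clo(λx. (x x), ∅)}; K=[arg]⟩
[8] ⟨C=x; E={x↦1}; S={0↦clo(λx. (x x), ∅), 1↦clo(λx. (x x), ∅)}; K=[fun]⟩
[9] ⟨C=(x x); E={x↦2}; S={0↦clo(λx. (x x), ∅), 1↦clo(λx. (x x), ∅), 2↦clo(λx. (x x), ∅)}; K=∅⟩
[10] ⟨C=x; E={x↦2}; S={0↦clo(λx. (x x), ∅), 1↦clo(λx. (x x), ∅), 2↦clo(λx. (x x), ∅)}; K=[arg]⟩
[11] ⟨C=x; E={x↦2}; S={0↦clo(λx. (x x), ∅), 1↦clo(λx. (x x), ∅), 2↦clo(λx. (x x), ∅)}; K=[fun]⟩
[12] ⟨C=(x x); E={x↦3}; S={0↦clo(λx. (x x), ∅), 1↦clo(λx. (x x), ∅), 2↦clo(λx. (x x), ∅), 3↦clo(λx. (x x), ∅)}; K=∅⟩
[13] ⟨C=x; E={x↦3}; S={0↦clo(λx. (x x), ∅), 1↦clo(λx. (x x), ∅), 2↦clo(λx. (x x), ∅), 3↦clo(λx. (x x), ∅)}; K=[arg]⟩
[14] ⟨C=x; E={x↦3}; S={0↦clo(λx. (x x), ∅), 1↦clo(λx. (x x), ∅), 2↦clo(λx. (x x), ∅), 3↦clo(λx. (x x), ∅)}; K=[fun]⟩
[15] ⟨C=(x x); E={x↦4}; S={0↦clo(λx. (x x), ∅), 1↦clo(λx. (x x), ∅), 2↦clo(λx. (x x), ∅), 3↦clo(λx. (x x), ∅), 4↦clo(λx. (x x), ∅)}; K=∅⟩
[16] ⟨C=x; E={x↦4}; S={0↦clo(λx. (x x), ∅), 1↦clo(λx. (x x), ∅), 2↦clo(λx. (x x), ∅), 3↦clo(λx. (x x), ∅), 4↦clo(λx. (x x), ∅)}; K=[arg]⟩
[17] ⟨C=x; E={x↦4}; S={0↦clo(λx. (x x), ∅), 1↦clo(λx. (x x), ∅), 2↦clo(λx. (x x), ∅), 3↦clo(λx. (x x), ∅), 4↦clo(λx. (x x), ∅)}; K=[fun]⟩
→ 17 transitions taken and the configuration is still not final: no result within 17 steps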